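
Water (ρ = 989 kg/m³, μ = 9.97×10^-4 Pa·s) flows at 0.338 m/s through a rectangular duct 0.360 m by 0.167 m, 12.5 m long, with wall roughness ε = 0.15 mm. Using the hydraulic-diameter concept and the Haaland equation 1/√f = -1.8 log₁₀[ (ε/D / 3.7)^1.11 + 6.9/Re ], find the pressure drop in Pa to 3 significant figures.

Hydraulic diameter D_h = 4A/P = 4·(0.36·0.167)/(2·(0.36+0.167)) = 0.2405/1.054 = 0.2282 m.
Re = ρVD_h/μ = 989·0.338·0.2282/0.000997 = 7.65e+04.
ε/D_h = 0.00015/0.2282 = 0.000657; Haaland gives 1/√f = -1.8 log₁₀[6.87e-05+9.02e-05] = 6.838, so f = 0.02139.
ΔP = f(L/D_h)(ρV²/2) = 0.02139·12.5/0.2282·56.49 = 66.2 Pa.

ΔP ≈ 66.2 Pa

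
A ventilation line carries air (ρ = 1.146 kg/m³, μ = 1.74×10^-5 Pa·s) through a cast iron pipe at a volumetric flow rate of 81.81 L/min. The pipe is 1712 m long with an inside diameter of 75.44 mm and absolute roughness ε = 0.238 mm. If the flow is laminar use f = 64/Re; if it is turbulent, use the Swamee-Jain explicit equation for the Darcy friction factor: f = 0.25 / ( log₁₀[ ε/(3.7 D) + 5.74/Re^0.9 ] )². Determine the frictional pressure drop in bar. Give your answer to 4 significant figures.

Q = 81.81 L/min = 81.81/60000 = 0.001364 m³/s.
Cross-sectional area A = πD²/4 = π(0.07544)²/4 = 0.00447 m²; mean velocity V = Q/A = 0.001364/0.00447 = 0.305 m/s.
Reynolds number Re = ρVD/μ = 1.146 · 0.305 · 0.07544 / 1.74e-05 = 1516.
Re < 2300 → laminar flow, so f = 64/Re = 64/1516 = 0.04223 (the turbulent correlation is not needed).
Darcy-Weisbach: ΔP = f(L/D)(ρV²/2) = 0.04223·(1712/0.07544)·(1.146·0.305²/2) = 0.04223·2.269e+04·0.05332 = 51.09 Pa.
ΔP = 51.09 Pa = 5.109×10^-4 bar.

ΔP ≈ 5.109×10^-4 bar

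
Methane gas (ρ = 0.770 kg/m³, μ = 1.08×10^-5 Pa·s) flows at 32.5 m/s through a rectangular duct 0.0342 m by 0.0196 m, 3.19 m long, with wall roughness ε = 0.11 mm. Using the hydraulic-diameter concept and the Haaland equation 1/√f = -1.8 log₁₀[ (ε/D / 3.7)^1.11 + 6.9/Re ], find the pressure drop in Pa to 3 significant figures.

Hydraulic diameter D_h = 4A/P = 4·(0.0342·0.0196)/(2·(0.0342+0.0196)) = 0.002681/0.1076 = 0.02492 m.
Re = ρVD_h/μ = 0.77·32.5·0.02492/1.08e-05 = 5.774e+04.
ε/D_h = 0.00011/0.02492 = 0.00441; Haaland gives 1/√f = -1.8 log₁₀[0.000569+0.00012] = 5.692, so f = 0.03087.
ΔP = f(L/D_h)(ρV²/2) = 0.03087·3.19/0.02492·406.7 = 1607 Pa.

ΔP ≈ 1610 Pa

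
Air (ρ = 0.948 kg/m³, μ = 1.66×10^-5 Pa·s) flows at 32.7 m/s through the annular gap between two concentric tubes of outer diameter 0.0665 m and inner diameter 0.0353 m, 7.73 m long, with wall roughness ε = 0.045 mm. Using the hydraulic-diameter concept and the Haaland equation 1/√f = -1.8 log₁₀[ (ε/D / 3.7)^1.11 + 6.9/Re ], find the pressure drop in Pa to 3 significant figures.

ΔP ≈ 3080 Pa

Hydraulic diameter D_h = 4A/P = D_o - D_i = 0.0665 - 0.0353 = 0.0312 m.
Re = ρVD_h/μ = 0.948·32.7·0.0312/1.66e-05 = 5.826e+04.
ε/D_h = 4.5e-05/0.0312 = 0.00144; Haaland gives 1/√f = -1.8 log₁₀[0.000164+0.000118] = 6.387, so f = 0.02451.
ΔP = f(L/D_h)(ρV²/2) = 0.02451·7.73/0.0312·506.8 = 3078 Pa.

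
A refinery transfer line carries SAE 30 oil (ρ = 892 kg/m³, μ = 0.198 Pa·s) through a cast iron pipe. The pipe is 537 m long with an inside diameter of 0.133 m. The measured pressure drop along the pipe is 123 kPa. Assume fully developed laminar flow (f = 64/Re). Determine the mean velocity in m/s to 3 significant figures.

V ≈ 0.639 m/s

For laminar flow, f = 64/Re with Re = ρVD/μ, so Darcy-Weisbach reduces to ΔP = 32μLV/D². Solving for V: V = ΔP·D²/(32μL) = 1.23e+05·(0.133)²/(32·0.198·537) = 0.6395 m/s.
Check: Re = ρVD/μ = 892·0.6395·0.133/0.198 = 383.2 < 2300, so the laminar assumption holds.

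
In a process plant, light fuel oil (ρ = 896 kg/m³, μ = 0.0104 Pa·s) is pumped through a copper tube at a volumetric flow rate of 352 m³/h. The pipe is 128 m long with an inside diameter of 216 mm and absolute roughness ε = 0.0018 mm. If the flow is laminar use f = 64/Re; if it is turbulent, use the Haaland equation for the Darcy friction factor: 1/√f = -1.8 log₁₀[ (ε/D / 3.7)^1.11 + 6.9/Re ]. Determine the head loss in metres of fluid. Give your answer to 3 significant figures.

h_f ≈ 4.47 m

Q = 352 m³/h = 352/3600 = 0.09778 m³/s.
Cross-sectional area A = πD²/4 = π(0.216)²/4 = 0.03664 m²; mean velocity V = Q/A = 0.09778/0.03664 = 2.668 m/s.
Reynolds number Re = ρVD/μ = 896 · 2.668 · 0.216 / 0.0104 = 4.966e+04.
Re > 4000 → turbulent. Relative roughness ε/D = 1.8e-06/0.216 = 8.33e-06. Haaland: 1/√f = -1.8 log₁₀[(8.33e-06/3.7)^1.11 + 6.9/4.966e+04] = -1.8 log₁₀[5.39e-07 + 0.000139] = 6.94, so f = 0.02076.
Darcy-Weisbach: ΔP = f(L/D)(ρV²/2) = 0.02076·(128/0.216)·(896·2.668²/2) = 0.02076·592.6·3190 = 3.925e+04 Pa.
Head loss h_f = ΔP/(ρg) = 3.925e+04/(896·9.81) = 4.47 m.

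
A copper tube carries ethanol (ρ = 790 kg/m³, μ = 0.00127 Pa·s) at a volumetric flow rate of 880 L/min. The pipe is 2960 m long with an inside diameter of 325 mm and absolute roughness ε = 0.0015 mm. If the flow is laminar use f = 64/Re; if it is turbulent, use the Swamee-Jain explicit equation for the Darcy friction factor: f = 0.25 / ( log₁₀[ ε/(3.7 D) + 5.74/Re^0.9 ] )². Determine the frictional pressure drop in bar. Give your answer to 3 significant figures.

ΔP ≈ 0.0252 bar

Q = 880 L/min = 880/60000 = 0.01467 m³/s.
Cross-sectional area A = πD²/4 = π(0.325)²/4 = 0.08296 m²; mean velocity V = Q/A = 0.01467/0.08296 = 0.1768 m/s.
Reynolds number Re = ρVD/μ = 790 · 0.1768 · 0.325 / 0.00127 = 3.574e+04.
Re > 4000 → turbulent. Relative roughness ε/D = 1.5e-06/0.325 = 4.62e-06. Swamee-Jain: f = 0.25/(log₁₀[4.62e-06/3.7 + 5.74/3.574e+04^0.9])² = 0.25/(log₁₀[1.25e-06 + 0.000458])² = 0.25/(-3.338)² = 0.02244.
Darcy-Weisbach: ΔP = f(L/D)(ρV²/2) = 0.02244·(2960/0.325)·(790·0.1768²/2) = 0.02244·9108·12.35 = 2523 Pa.
ΔP = 2523 Pa = 0.0252 bar.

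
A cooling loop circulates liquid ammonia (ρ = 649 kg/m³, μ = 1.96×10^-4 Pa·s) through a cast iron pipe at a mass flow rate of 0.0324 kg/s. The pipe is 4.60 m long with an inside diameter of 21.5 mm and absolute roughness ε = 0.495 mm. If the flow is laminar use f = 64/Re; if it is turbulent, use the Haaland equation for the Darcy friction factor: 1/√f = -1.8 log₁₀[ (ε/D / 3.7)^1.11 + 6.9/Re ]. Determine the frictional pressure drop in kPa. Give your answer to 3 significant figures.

ΔP ≈ 0.0721 kPa

A = πD²/4 = π(0.0215)²/4 = 0.0003631 m²; mean velocity V = ṁ/(ρA) = 0.0324/(649 · 0.0003631) = 0.1375 m/s.
Reynolds number Re = ρVD/μ = 649 · 0.1375 · 0.0215 / 0.000196 = 9790.
Re > 4000 → turbulent. Relative roughness ε/D = 0.000495/0.0215 = 0.023. Haaland: 1/√f = -1.8 log₁₀[(0.023/3.7)^1.11 + 6.9/9790] = -1.8 log₁₀[0.00356 + 0.000705] = 4.266, so f = 0.05494.
Darcy-Weisbach: ΔP = f(L/D)(ρV²/2) = 0.05494·(4.6/0.0215)·(649·0.1375²/2) = 0.05494·214·6.136 = 72.12 Pa.
ΔP = 72.12 Pa = 0.0721 kPa.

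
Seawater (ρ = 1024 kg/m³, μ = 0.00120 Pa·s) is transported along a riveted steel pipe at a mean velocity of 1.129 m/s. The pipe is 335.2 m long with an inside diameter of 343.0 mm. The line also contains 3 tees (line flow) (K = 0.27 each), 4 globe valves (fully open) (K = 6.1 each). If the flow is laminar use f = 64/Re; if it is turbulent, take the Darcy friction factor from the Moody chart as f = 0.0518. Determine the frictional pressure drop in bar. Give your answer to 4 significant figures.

Reynolds number Re = ρVD/μ = 1024 · 1.129 · 0.343 / 0.0012 = 3.305e+05.
Re > 4000 → turbulent; use the Moody-chart value f = 0.0518.
Total minor-loss coefficient ΣK = 3·0.27 + 4·6.1 = 25.2.
ΔP = [f·L/D + ΣK]·(ρV²/2) = [0.0518·335.2/0.343 + 25.2]·(1024·1.129²/2) = [50.62 + 25.2]·652.6 = 4.949e+04 Pa.
ΔP = 4.949e+04 Pa = 0.4949 bar.

ΔP ≈ 0.4949 bar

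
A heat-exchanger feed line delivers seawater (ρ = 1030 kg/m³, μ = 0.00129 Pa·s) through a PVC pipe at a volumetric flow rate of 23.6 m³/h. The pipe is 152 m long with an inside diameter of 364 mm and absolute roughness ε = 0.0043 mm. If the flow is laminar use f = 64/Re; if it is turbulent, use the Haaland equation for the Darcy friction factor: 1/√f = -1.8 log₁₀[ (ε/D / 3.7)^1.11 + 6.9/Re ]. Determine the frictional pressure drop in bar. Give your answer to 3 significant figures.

Q = 23.6 m³/h = 23.6/3600 = 0.006556 m³/s.
Cross-sectional area A = πD²/4 = π(0.364)²/4 = 0.1041 m²; mean velocity V = Q/A = 0.006556/0.1041 = 0.063 m/s.
Reynolds number Re = ρVD/μ = 1030 · 0.063 · 0.364 / 0.00129 = 1.831e+04.
Re > 4000 → turbulent. Relative roughness ε/D = 4.3e-06/0.364 = 1.18e-05. Haaland: 1/√f = -1.8 log₁₀[(1.18e-05/3.7)^1.11 + 6.9/1.831e+04] = -1.8 log₁₀[7.94e-07 + 0.000377] = 6.161, so f = 0.02634.
Darcy-Weisbach: ΔP = f(L/D)(ρV²/2) = 0.02634·(152/0.364)·(1030·0.063²/2) = 0.02634·417.6·2.044 = 22.48 Pa.
ΔP = 22.48 Pa = 2.25×10^-4 bar.

ΔP ≈ 2.25×10^-4 bar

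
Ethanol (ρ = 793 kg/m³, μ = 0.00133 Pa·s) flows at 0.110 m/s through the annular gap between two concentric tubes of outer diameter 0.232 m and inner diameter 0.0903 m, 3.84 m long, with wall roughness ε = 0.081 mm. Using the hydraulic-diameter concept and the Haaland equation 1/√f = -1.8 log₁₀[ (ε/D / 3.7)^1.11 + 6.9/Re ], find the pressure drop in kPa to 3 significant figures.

Hydraulic diameter D_h = 4A/P = D_o - D_i = 0.232 - 0.0903 = 0.1417 m.
Re = ρVD_h/μ = 793·0.11·0.1417/0.00133 = 9294.
ε/D_h = 8.1e-05/0.1417 = 0.000572; Haaland gives 1/√f = -1.8 log₁₀[5.88e-05+0.000742] = 5.573, so f = 0.0322.
ΔP = f(L/D_h)(ρV²/2) = 0.0322·3.84/0.1417·4.798 = 4.186 Pa.
ΔP = 0.00419 kPa.

ΔP ≈ 0.00419 kPa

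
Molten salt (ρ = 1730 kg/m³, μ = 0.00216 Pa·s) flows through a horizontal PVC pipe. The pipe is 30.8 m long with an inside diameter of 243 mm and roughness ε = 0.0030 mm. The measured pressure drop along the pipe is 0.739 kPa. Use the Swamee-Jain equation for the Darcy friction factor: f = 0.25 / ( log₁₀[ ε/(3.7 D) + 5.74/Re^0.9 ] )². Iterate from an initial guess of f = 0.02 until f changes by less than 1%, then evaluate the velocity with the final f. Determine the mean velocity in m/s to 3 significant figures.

V ≈ 0.625 m/s

Rearranging Darcy-Weisbach: V = √(2·ΔP·D/(f·L·ρ)). With ε/D = 3e-06/0.243 = 1.23e-05, iterate starting from f = 0.02:
  f = 0.02 → V = √(2·739·0.243/(0.02·30.8·1730)) = 0.5805 m/s; Re = ρVD/μ = 1.13e+05; f → 0.0175
  f = 0.0175 → V = 0.6207 m/s; Re = 1.208e+05; f → 0.01726
  f = 0.01726 → V = 0.6249 m/s; Re = 1.216e+05; f → 0.01724
Converged (Δf/f < 1%). With the final f = 0.01724: V = √(2·739·0.243/(0.01724·30.8·1730)) = 0.6253 m/s.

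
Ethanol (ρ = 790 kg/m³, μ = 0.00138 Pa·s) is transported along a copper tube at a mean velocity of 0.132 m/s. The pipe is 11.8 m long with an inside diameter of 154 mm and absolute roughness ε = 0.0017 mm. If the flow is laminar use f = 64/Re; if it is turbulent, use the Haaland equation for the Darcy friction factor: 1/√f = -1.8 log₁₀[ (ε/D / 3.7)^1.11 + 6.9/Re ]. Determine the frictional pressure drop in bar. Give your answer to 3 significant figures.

Reynolds number Re = ρVD/μ = 790 · 0.132 · 0.154 / 0.00138 = 1.164e+04.
Re > 4000 → turbulent. Relative roughness ε/D = 1.7e-06/0.154 = 1.1e-05. Haaland: 1/√f = -1.8 log₁₀[(1.1e-05/3.7)^1.11 + 6.9/1.164e+04] = -1.8 log₁₀[7.36e-07 + 0.000593] = 5.808, so f = 0.02965.
Darcy-Weisbach: ΔP = f(L/D)(ρV²/2) = 0.02965·(11.8/0.154)·(790·0.132²/2) = 0.02965·76.62·6.882 = 15.64 Pa.
ΔP = 15.64 Pa = 1.56×10^-4 bar.

ΔP ≈ 1.56×10^-4 bar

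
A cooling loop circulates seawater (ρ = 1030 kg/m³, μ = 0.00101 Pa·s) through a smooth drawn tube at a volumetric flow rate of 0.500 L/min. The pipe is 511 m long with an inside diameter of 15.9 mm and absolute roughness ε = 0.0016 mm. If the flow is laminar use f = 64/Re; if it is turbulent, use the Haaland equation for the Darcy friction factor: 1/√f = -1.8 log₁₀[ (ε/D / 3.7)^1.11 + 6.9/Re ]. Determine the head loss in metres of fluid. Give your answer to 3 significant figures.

h_f ≈ 0.271 m

Q = 0.500 L/min = 0.500/60000 = 8.333e-06 m³/s.
Cross-sectional area A = πD²/4 = π(0.0159)²/4 = 0.0001986 m²; mean velocity V = Q/A = 8.333e-06/0.0001986 = 0.04197 m/s.
Reynolds number Re = ρVD/μ = 1030 · 0.04197 · 0.0159 / 0.00101 = 680.5.
Re < 2300 → laminar flow, so f = 64/Re = 64/680.5 = 0.09404 (the turbulent correlation is not needed).
Darcy-Weisbach: ΔP = f(L/D)(ρV²/2) = 0.09404·(511/0.0159)·(1030·0.04197²/2) = 0.09404·3.214e+04·0.9071 = 2742 Pa.
Head loss h_f = ΔP/(ρg) = 2742/(1030·9.81) = 0.271 m.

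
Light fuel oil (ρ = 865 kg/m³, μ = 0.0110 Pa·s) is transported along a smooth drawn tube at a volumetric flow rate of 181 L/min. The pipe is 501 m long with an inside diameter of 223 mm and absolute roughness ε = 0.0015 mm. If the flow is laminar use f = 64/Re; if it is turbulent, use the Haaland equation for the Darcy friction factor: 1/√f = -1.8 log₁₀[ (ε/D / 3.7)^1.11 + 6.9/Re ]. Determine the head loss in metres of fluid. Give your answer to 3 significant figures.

Q = 181 L/min = 181/60000 = 0.003017 m³/s.
Cross-sectional area A = πD²/4 = π(0.223)²/4 = 0.03906 m²; mean velocity V = Q/A = 0.003017/0.03906 = 0.07724 m/s.
Reynolds number Re = ρVD/μ = 865 · 0.07724 · 0.223 / 0.011 = 1354.
Re < 2300 → laminar flow, so f = 64/Re = 64/1354 = 0.04725 (the turbulent correlation is not needed).
Darcy-Weisbach: ΔP = f(L/D)(ρV²/2) = 0.04725·(501/0.223)·(865·0.07724²/2) = 0.04725·2247·2.58 = 273.9 Pa.
Head loss h_f = ΔP/(ρg) = 273.9/(865·9.81) = 0.0323 m.

h_f ≈ 0.0323 m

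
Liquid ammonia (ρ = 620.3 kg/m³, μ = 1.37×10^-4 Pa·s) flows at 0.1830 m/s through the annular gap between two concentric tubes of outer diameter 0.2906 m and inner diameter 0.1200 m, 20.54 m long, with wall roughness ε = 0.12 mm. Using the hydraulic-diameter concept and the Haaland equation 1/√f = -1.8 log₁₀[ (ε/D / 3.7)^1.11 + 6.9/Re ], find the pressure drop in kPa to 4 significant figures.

ΔP ≈ 0.02524 kPa

Hydraulic diameter D_h = 4A/P = D_o - D_i = 0.2906 - 0.12 = 0.1706 m.
Re = ρVD_h/μ = 620.3·0.183·0.1706/0.000137 = 1.414e+05.
ε/D_h = 0.00012/0.1706 = 0.000703; Haaland gives 1/√f = -1.8 log₁₀[7.41e-05+4.88e-05] = 7.039, so f = 0.02018.
ΔP = f(L/D_h)(ρV²/2) = 0.02018·20.54/0.1706·10.39 = 25.24 Pa.
ΔP = 0.02524 kPa.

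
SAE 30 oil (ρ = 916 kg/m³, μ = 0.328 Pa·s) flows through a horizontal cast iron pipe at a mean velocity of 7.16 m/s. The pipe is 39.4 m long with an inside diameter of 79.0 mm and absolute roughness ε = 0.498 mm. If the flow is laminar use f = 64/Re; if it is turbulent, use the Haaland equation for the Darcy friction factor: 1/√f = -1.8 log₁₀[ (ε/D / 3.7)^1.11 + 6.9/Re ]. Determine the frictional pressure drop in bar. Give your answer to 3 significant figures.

Reynolds number Re = ρVD/μ = 916 · 7.16 · 0.079 / 0.328 = 1580.
Re < 2300 → laminar flow, so f = 64/Re = 64/1580 = 0.04052 (the turbulent correlation is not needed).
Darcy-Weisbach: ΔP = f(L/D)(ρV²/2) = 0.04052·(39.4/0.079)·(916·7.16²/2) = 0.04052·498.7·2.348e+04 = 4.744e+05 Pa.
ΔP = 4.744e+05 Pa = 4.74 bar.

ΔP ≈ 4.74 bar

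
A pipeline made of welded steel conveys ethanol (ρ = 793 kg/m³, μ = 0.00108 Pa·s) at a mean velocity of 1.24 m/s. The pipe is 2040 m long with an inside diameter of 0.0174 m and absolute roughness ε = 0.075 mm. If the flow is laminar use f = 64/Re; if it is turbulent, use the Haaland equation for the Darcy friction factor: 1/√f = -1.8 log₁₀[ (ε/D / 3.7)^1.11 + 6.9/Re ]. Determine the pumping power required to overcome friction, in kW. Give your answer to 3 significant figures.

Reynolds number Re = ρVD/μ = 793 · 1.24 · 0.0174 / 0.00108 = 1.584e+04.
Re > 4000 → turbulent. Relative roughness ε/D = 7.5e-05/0.0174 = 0.00431. Haaland: 1/√f = -1.8 log₁₀[(0.00431/3.7)^1.11 + 6.9/1.584e+04] = -1.8 log₁₀[0.000554 + 0.000436] = 5.408, so f = 0.03419.
Darcy-Weisbach: ΔP = f(L/D)(ρV²/2) = 0.03419·(2040/0.0174)·(793·1.24²/2) = 0.03419·1.172e+05·609.7 = 2.444e+06 Pa.
Q = V·A = 1.24·0.0002378 = 0.0002949 m³/s.
Pumping power P = QΔP = 0.0002949·2.444e+06 = 720.6 W = 0.721 kW.

P ≈ 0.721 kW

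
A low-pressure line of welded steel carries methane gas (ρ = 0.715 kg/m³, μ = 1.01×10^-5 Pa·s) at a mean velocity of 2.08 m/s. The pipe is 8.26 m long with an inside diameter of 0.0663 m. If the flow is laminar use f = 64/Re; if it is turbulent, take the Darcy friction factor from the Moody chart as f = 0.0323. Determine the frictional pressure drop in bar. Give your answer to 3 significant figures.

Reynolds number Re = ρVD/μ = 0.715 · 2.08 · 0.0663 / 1.01e-05 = 9763.
Re > 4000 → turbulent; use the Moody-chart value f = 0.0323.
Darcy-Weisbach: ΔP = f(L/D)(ρV²/2) = 0.0323·(8.26/0.0663)·(0.715·2.08²/2) = 0.0323·124.6·1.547 = 6.224 Pa.
ΔP = 6.224 Pa = 6.22×10^-5 bar.

ΔP ≈ 6.22×10^-5 bar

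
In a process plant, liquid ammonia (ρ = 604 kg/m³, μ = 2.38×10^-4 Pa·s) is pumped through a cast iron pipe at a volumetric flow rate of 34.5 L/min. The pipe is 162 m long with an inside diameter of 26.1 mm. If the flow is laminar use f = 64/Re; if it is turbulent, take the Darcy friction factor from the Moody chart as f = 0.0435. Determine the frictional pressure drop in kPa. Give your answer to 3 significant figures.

Q = 34.5 L/min = 34.5/60000 = 0.000575 m³/s.
Cross-sectional area A = πD²/4 = π(0.0261)²/4 = 0.000535 m²; mean velocity V = Q/A = 0.000575/0.000535 = 1.075 m/s.
Reynolds number Re = ρVD/μ = 604 · 1.075 · 0.0261 / 0.000238 = 7.119e+04.
Re > 4000 → turbulent; use the Moody-chart value f = 0.0435.
Darcy-Weisbach: ΔP = f(L/D)(ρV²/2) = 0.0435·(162/0.0261)·(604·1.075²/2) = 0.0435·6207·348.8 = 9.418e+04 Pa.
ΔP = 9.418e+04 Pa = 94.2 kPa.

ΔP ≈ 94.2 kPa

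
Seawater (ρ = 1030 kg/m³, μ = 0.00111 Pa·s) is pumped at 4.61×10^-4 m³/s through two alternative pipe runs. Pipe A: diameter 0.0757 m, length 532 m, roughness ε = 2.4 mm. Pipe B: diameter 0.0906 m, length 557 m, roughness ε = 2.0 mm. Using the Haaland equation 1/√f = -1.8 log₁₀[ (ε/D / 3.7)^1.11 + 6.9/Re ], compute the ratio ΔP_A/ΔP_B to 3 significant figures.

ΔP_A/ΔP_B ≈ 2.61

Pipe A: V = Q/A = 0.000461/0.004501 = 0.1024 m/s; Re = 7195; ε/D = 0.0317; Haaland → f = 0.06266; ΔP_A = f(L/D)(ρV²/2) = 2379 Pa.
Pipe B: V = Q/A = 0.000461/0.006447 = 0.07151 m/s; Re = 6012; ε/D = 0.0221; Haaland → f = 0.05624; ΔP_B = f(L/D)(ρV²/2) = 910.6 Pa.
ΔP_A/ΔP_B = 2379/910.6 = 2.61.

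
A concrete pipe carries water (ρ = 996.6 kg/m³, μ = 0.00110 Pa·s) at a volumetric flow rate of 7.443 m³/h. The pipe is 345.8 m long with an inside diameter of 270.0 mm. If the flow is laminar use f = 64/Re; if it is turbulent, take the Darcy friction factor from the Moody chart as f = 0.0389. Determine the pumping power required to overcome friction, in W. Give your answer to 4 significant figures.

Q = 7.443 m³/h = 7.443/3600 = 0.002067 m³/s.
Cross-sectional area A = πD²/4 = π(0.27)²/4 = 0.05726 m²; mean velocity V = Q/A = 0.002067/0.05726 = 0.03611 m/s.
Reynolds number Re = ρVD/μ = 996.6 · 0.03611 · 0.27 / 0.0011 = 8833.
Re > 4000 → turbulent; use the Moody-chart value f = 0.0389.
Darcy-Weisbach: ΔP = f(L/D)(ρV²/2) = 0.0389·(345.8/0.27)·(996.6·0.03611²/2) = 0.0389·1281·0.6498 = 32.37 Pa.
Pumping power P = QΔP = 0.002067·32.37 = 0.066927 W = 0.06693 W.

P ≈ 0.06693 W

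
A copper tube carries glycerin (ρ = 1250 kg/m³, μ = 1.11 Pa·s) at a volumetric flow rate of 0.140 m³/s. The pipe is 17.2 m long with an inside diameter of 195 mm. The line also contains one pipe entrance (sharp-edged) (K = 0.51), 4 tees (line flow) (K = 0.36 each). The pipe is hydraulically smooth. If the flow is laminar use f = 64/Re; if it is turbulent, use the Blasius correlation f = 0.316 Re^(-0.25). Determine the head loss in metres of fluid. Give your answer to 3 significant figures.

h_f ≈ 8.33 m

Cross-sectional area A = πD²/4 = π(0.195)²/4 = 0.02986 m²; mean velocity V = Q/A = 0.14/0.02986 = 4.688 m/s.
Reynolds number Re = ρVD/μ = 1250 · 4.688 · 0.195 / 1.11 = 1029.
Re < 2300 → laminar flow, so f = 64/Re = 64/1029 = 0.06217 (the turbulent correlation is not needed).
Total minor-loss coefficient ΣK = 1·0.51 + 4·0.36 = 1.95.
ΔP = [f·L/D + ΣK]·(ρV²/2) = [0.06217·17.2/0.195 + 1.95]·(1250·4.688²/2) = [5.484 + 1.95]·1.373e+04 = 1.021e+05 Pa.
Head loss h_f = ΔP/(ρg) = 1.021e+05/(1250·9.81) = 8.33 m.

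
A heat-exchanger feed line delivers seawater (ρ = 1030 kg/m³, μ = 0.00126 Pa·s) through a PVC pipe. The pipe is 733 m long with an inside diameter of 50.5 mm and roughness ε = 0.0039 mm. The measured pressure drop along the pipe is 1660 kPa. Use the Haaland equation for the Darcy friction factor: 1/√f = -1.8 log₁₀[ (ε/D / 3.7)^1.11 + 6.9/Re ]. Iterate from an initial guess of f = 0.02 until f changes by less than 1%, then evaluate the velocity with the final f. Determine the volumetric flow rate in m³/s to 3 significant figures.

Q ≈ 0.00727 m³/s

Rearranging Darcy-Weisbach: V = √(2·ΔP·D/(f·L·ρ)). With ε/D = 3.9e-06/0.0505 = 7.72e-05, iterate starting from f = 0.02:
  f = 0.02 → V = √(2·1.66e+06·0.0505/(0.02·733·1030)) = 3.332 m/s; Re = ρVD/μ = 1.376e+05; f → 0.01711
  f = 0.01711 → V = 3.603 m/s; Re = 1.487e+05; f → 0.01687
  f = 0.01687 → V = 3.628 m/s; Re = 1.498e+05; f → 0.01685
Converged (Δf/f < 1%). With the final f = 0.01685: V = √(2·1.66e+06·0.0505/(0.01685·733·1030)) = 3.631 m/s.
Q = V·A = 3.631·(π/4·0.0505²) = 0.007272 m³/s = 0.00727 m³/s.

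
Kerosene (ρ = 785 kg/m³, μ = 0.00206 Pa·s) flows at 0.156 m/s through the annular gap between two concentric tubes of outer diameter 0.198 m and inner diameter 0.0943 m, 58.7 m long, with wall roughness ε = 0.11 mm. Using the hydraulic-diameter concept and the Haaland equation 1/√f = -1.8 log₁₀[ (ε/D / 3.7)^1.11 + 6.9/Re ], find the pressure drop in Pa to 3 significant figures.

Hydraulic diameter D_h = 4A/P = D_o - D_i = 0.198 - 0.0943 = 0.1037 m.
Re = ρVD_h/μ = 785·0.156·0.1037/0.00206 = 6165.
ε/D_h = 0.00011/0.1037 = 0.00106; Haaland gives 1/√f = -1.8 log₁₀[0.000117+0.00112] = 5.234, so f = 0.0365.
ΔP = f(L/D_h)(ρV²/2) = 0.0365·58.7/0.1037·9.552 = 197.4 Pa.

ΔP ≈ 197 Pa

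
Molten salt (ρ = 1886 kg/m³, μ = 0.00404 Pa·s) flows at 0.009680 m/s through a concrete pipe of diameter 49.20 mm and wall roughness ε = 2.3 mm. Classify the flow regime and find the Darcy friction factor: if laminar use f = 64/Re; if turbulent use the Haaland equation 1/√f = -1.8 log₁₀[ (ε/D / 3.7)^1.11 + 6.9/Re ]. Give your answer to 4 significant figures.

f ≈ 0.2879

Re = ρVD/μ = 1886·0.00968·0.0492/0.00404 = 222.3.
Re < 2300 → laminar, so f = 64/Re = 0.2879 (roughness is irrelevant in laminar flow).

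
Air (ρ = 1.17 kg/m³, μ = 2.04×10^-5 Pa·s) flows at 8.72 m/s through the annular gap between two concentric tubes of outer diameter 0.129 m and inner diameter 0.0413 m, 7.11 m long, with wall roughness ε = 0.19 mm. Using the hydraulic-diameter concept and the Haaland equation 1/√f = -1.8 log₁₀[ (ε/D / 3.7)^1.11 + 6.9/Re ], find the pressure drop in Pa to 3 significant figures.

Hydraulic diameter D_h = 4A/P = D_o - D_i = 0.129 - 0.0413 = 0.0877 m.
Re = ρVD_h/μ = 1.17·8.72·0.0877/2.04e-05 = 4.386e+04.
ε/D_h = 0.00019/0.0877 = 0.00217; Haaland gives 1/√f = -1.8 log₁₀[0.000258+0.000157] = 6.087, so f = 0.02699.
ΔP = f(L/D_h)(ρV²/2) = 0.02699·7.11/0.0877·44.48 = 97.35 Pa.

ΔP ≈ 97.3 Pa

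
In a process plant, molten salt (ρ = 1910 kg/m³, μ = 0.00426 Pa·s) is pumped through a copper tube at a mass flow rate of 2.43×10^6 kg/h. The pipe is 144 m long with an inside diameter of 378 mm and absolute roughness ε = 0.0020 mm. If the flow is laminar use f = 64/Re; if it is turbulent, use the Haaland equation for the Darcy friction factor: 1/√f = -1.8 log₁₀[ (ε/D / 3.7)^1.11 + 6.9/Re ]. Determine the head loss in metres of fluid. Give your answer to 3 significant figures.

ṁ = 2.43×10^6 kg/h = 2.43×10^6/3600 = 675 kg/s.
A = πD²/4 = π(0.378)²/4 = 0.1122 m²; mean velocity V = ṁ/(ρA) = 675/(1910 · 0.1122) = 3.149 m/s.
Reynolds number Re = ρVD/μ = 1910 · 3.149 · 0.378 / 0.00426 = 5.337e+05.
Re > 4000 → turbulent. Relative roughness ε/D = 2e-06/0.378 = 5.29e-06. Haaland: 1/√f = -1.8 log₁₀[(5.29e-06/3.7)^1.11 + 6.9/5.337e+05] = -1.8 log₁₀[3.25e-07 + 1.29e-05] = 8.78, so f = 0.01297.
Darcy-Weisbach: ΔP = f(L/D)(ρV²/2) = 0.01297·(144/0.378)·(1910·3.149²/2) = 0.01297·381·9471 = 4.681e+04 Pa.
Head loss h_f = ΔP/(ρg) = 4.681e+04/(1910·9.81) = 2.50 m.

h_f ≈ 2.50 m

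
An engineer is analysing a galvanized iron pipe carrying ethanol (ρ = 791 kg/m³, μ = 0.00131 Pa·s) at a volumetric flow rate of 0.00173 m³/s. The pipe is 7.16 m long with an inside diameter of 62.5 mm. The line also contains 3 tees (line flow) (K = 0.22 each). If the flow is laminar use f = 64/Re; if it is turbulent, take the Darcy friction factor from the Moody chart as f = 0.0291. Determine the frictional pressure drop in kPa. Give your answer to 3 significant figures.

ΔP ≈ 0.502 kPa

Cross-sectional area A = πD²/4 = π(0.0625)²/4 = 0.003068 m²; mean velocity V = Q/A = 0.00173/0.003068 = 0.5639 m/s.
Reynolds number Re = ρVD/μ = 791 · 0.5639 · 0.0625 / 0.00131 = 2.128e+04.
Re > 4000 → turbulent; use the Moody-chart value f = 0.0291.
Total minor-loss coefficient ΣK = 3·0.22 = 0.66.
ΔP = [f·L/D + ΣK]·(ρV²/2) = [0.0291·7.16/0.0625 + 0.66]·(791·0.5639²/2) = [3.334 + 0.66]·125.8 = 502.2 Pa.
ΔP = 502.2 Pa = 0.502 kPa.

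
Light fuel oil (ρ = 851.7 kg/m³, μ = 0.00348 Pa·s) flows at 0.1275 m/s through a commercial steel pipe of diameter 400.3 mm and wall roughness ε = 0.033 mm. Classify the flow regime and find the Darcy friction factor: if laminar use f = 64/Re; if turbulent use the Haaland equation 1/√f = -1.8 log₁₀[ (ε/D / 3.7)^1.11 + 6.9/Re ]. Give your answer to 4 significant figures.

Re = ρVD/μ = 851.7·0.1275·0.4003/0.00348 = 1.249e+04.
Re > 4000 → turbulent. ε/D = 3.3e-05/0.4003 = 8.24e-05; Haaland: 1/√f = -1.8 log₁₀[6.86e-06 + 0.000552] = 5.854, so f = 0.02918.

f ≈ 0.02918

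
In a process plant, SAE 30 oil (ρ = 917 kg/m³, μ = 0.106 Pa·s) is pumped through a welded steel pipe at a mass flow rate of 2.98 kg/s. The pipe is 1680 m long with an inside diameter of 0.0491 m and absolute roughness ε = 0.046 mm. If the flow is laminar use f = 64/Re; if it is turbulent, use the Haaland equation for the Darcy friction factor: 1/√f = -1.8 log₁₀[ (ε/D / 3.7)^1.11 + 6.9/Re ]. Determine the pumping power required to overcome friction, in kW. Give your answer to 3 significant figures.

A = πD²/4 = π(0.0491)²/4 = 0.001893 m²; mean velocity V = ṁ/(ρA) = 2.98/(917 · 0.001893) = 1.716 m/s.
Reynolds number Re = ρVD/μ = 917 · 1.716 · 0.0491 / 0.106 = 729.
Re < 2300 → laminar flow, so f = 64/Re = 64/729 = 0.08779 (the turbulent correlation is not needed).
Darcy-Weisbach: ΔP = f(L/D)(ρV²/2) = 0.08779·(1680/0.0491)·(917·1.716²/2) = 0.08779·3.422e+04·1351 = 4.057e+06 Pa.
Q = ṁ/ρ = 2.98/917 = 0.00325 m³/s.
Pumping power P = QΔP = 0.00325·4.057e+06 = 13180 W = 13.2 kW.

P ≈ 13.2 kW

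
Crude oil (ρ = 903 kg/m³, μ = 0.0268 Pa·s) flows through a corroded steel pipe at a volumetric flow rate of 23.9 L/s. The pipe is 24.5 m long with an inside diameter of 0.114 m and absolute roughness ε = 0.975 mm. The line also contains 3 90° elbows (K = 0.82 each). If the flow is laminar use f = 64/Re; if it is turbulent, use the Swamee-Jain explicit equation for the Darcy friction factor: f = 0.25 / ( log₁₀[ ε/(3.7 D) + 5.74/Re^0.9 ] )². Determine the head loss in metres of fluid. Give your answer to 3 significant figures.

Q = 23.9 L/s = 23.9/1000 = 0.0239 m³/s.
Cross-sectional area A = πD²/4 = π(0.114)²/4 = 0.01021 m²; mean velocity V = Q/A = 0.0239/0.01021 = 2.342 m/s.
Reynolds number Re = ρVD/μ = 903 · 2.342 · 0.114 / 0.0268 = 8994.
Re > 4000 → turbulent. Relative roughness ε/D = 0.000975/0.114 = 0.00855. Swamee-Jain: f = 0.25/(log₁₀[0.00855/3.7 + 5.74/8994^0.9])² = 0.25/(log₁₀[0.00231 + 0.00159])² = 0.25/(-2.409)² = 0.04307.
Total minor-loss coefficient ΣK = 3·0.82 = 2.46.
ΔP = [f·L/D + ΣK]·(ρV²/2) = [0.04307·24.5/0.114 + 2.46]·(903·2.342²/2) = [9.257 + 2.46]·2475 = 2.9e+04 Pa.
Head loss h_f = ΔP/(ρg) = 2.9e+04/(903·9.81) = 3.27 m.

h_f ≈ 3.27 m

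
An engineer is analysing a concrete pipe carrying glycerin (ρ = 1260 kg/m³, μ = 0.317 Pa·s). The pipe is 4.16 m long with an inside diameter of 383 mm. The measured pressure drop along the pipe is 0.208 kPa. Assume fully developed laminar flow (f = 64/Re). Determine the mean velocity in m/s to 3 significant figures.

For laminar flow, f = 64/Re with Re = ρVD/μ, so Darcy-Weisbach reduces to ΔP = 32μLV/D². Solving for V: V = ΔP·D²/(32μL) = 208·(0.383)²/(32·0.317·4.16) = 0.723 m/s.
Check: Re = ρVD/μ = 1260·0.723·0.383/0.317 = 1101 < 2300, so the laminar assumption holds.

V ≈ 0.723 m/s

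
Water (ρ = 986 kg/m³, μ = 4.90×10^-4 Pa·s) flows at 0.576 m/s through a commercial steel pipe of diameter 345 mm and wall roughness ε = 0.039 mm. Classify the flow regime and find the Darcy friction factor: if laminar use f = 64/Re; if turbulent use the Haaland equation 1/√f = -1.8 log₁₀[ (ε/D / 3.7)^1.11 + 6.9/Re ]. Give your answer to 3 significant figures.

f ≈ 0.0148

Re = ρVD/μ = 986·0.576·0.345/0.00049 = 3.999e+05.
Re > 4000 → turbulent. ε/D = 3.9e-05/0.345 = 0.000113; Haaland: 1/√f = -1.8 log₁₀[9.74e-06 + 1.73e-05] = 8.224, so f = 0.01479.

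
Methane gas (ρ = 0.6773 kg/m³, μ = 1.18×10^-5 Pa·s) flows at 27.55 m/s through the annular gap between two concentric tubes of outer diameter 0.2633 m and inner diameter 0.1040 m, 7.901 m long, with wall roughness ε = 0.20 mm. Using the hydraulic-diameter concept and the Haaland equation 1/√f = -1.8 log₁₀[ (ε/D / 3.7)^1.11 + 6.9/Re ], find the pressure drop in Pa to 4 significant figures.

Hydraulic diameter D_h = 4A/P = D_o - D_i = 0.2633 - 0.104 = 0.1593 m.
Re = ρVD_h/μ = 0.6773·27.55·0.1593/1.18e-05 = 2.519e+05.
ε/D_h = 0.0002/0.1593 = 0.00126; Haaland gives 1/√f = -1.8 log₁₀[0.000141+2.74e-05] = 6.793, so f = 0.02167.
ΔP = f(L/D_h)(ρV²/2) = 0.02167·7.901/0.1593·257 = 276.3 Pa.

ΔP ≈ 276.3 Pa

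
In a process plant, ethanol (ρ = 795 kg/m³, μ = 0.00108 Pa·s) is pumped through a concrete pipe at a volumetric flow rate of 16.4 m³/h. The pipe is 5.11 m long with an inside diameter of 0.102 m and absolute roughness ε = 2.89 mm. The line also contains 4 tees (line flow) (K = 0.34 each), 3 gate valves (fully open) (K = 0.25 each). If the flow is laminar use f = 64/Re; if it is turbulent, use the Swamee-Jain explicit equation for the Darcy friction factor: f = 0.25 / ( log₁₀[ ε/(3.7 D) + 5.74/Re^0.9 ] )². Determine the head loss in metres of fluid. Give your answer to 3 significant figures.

h_f ≈ 0.0787 m

Q = 16.4 m³/h = 16.4/3600 = 0.004556 m³/s.
Cross-sectional area A = πD²/4 = π(0.102)²/4 = 0.008171 m²; mean velocity V = Q/A = 0.004556/0.008171 = 0.5575 m/s.
Reynolds number Re = ρVD/μ = 795 · 0.5575 · 0.102 / 0.00108 = 4.186e+04.
Re > 4000 → turbulent. Relative roughness ε/D = 0.00289/0.102 = 0.0283. Swamee-Jain: f = 0.25/(log₁₀[0.0283/3.7 + 5.74/4.186e+04^0.9])² = 0.25/(log₁₀[0.00766 + 0.000397])² = 0.25/(-2.094)² = 0.05702.
Total minor-loss coefficient ΣK = 4·0.34 + 3·0.25 = 2.11.
ΔP = [f·L/D + ΣK]·(ρV²/2) = [0.05702·5.11/0.102 + 2.11]·(795·0.5575²/2) = [2.857 + 2.11]·123.5 = 613.6 Pa.
Head loss h_f = ΔP/(ρg) = 613.6/(795·9.81) = 0.0787 m.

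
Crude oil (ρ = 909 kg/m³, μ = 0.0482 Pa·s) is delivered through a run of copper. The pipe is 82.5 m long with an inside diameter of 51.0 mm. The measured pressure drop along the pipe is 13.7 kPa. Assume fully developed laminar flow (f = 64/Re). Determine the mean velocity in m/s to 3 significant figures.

V ≈ 0.280 m/s

For laminar flow, f = 64/Re with Re = ρVD/μ, so Darcy-Weisbach reduces to ΔP = 32μLV/D². Solving for V: V = ΔP·D²/(32μL) = 1.37e+04·(0.051)²/(32·0.0482·82.5) = 0.28 m/s.
Check: Re = ρVD/μ = 909·0.28·0.051/0.0482 = 269.3 < 2300, so the laminar assumption holds.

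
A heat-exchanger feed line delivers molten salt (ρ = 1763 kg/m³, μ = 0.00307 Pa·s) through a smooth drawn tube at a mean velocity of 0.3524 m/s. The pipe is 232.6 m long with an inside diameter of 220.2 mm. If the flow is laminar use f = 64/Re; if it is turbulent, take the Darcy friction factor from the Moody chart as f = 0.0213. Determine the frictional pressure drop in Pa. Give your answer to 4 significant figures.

ΔP ≈ 2463 Pa

Reynolds number Re = ρVD/μ = 1763 · 0.3524 · 0.2202 / 0.00307 = 4.456e+04.
Re > 4000 → turbulent; use the Moody-chart value f = 0.0213.
Darcy-Weisbach: ΔP = f(L/D)(ρV²/2) = 0.0213·(232.6/0.2202)·(1763·0.3524²/2) = 0.0213·1056·109.5 = 2463 Pa.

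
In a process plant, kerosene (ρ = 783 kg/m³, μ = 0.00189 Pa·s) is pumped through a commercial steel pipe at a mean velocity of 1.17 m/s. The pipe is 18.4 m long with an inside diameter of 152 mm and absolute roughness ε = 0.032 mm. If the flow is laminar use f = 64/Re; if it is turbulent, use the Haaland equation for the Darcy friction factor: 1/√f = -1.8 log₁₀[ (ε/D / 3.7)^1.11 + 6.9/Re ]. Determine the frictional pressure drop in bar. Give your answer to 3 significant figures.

Reynolds number Re = ρVD/μ = 783 · 1.17 · 0.152 / 0.00189 = 7.368e+04.
Re > 4000 → turbulent. Relative roughness ε/D = 3.2e-05/0.152 = 0.000211. Haaland: 1/√f = -1.8 log₁₀[(0.000211/3.7)^1.11 + 6.9/7.368e+04] = -1.8 log₁₀[1.94e-05 + 9.37e-05] = 7.104, so f = 0.01982.
Darcy-Weisbach: ΔP = f(L/D)(ρV²/2) = 0.01982·(18.4/0.152)·(783·1.17²/2) = 0.01982·121.1·535.9 = 1286 Pa.
ΔP = 1286 Pa = 0.0129 bar.

ΔP ≈ 0.0129 bar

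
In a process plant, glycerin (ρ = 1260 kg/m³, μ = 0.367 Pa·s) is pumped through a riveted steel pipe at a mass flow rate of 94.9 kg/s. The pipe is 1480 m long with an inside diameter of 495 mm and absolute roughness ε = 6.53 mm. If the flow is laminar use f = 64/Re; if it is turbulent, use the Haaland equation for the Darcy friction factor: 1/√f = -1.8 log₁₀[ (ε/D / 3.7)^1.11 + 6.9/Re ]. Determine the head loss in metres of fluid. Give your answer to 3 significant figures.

A = πD²/4 = π(0.495)²/4 = 0.1924 m²; mean velocity V = ṁ/(ρA) = 94.9/(1260 · 0.1924) = 0.3914 m/s.
Reynolds number Re = ρVD/μ = 1260 · 0.3914 · 0.495 / 0.367 = 665.1.
Re < 2300 → laminar flow, so f = 64/Re = 64/665.1 = 0.09622 (the turbulent correlation is not needed).
Darcy-Weisbach: ΔP = f(L/D)(ρV²/2) = 0.09622·(1480/0.495)·(1260·0.3914²/2) = 0.09622·2990·96.5 = 2.776e+04 Pa.
Head loss h_f = ΔP/(ρg) = 2.776e+04/(1260·9.81) = 2.25 m.

h_f ≈ 2.25 m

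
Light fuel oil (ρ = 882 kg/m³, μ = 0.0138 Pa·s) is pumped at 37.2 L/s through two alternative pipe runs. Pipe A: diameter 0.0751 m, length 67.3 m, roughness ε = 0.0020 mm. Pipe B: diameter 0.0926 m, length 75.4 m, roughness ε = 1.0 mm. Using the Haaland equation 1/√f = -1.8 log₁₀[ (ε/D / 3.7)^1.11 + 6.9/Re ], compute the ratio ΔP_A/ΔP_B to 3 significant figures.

ΔP_A/ΔP_B ≈ 1.37

Pipe A: V = Q/A = 0.0372/0.00443 = 8.398 m/s; Re = 4.031e+04; ε/D = 2.66e-05; Haaland → f = 0.02181; ΔP_A = f(L/D)(ρV²/2) = 6.079e+05 Pa.
Pipe B: V = Q/A = 0.0372/0.006735 = 5.524 m/s; Re = 3.269e+04; ε/D = 0.0108; Haaland → f = 0.04058; ΔP_B = f(L/D)(ρV²/2) = 4.446e+05 Pa.
ΔP_A/ΔP_B = 6.079e+05/4.446e+05 = 1.37.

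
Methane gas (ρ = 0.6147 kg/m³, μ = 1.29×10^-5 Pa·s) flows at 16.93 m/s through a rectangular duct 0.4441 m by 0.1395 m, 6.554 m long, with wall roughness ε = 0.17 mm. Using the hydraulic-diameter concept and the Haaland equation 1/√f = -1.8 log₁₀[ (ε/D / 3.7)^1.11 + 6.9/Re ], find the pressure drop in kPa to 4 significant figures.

ΔP ≈ 0.05518 kPa

Hydraulic diameter D_h = 4A/P = 4·(0.4441·0.1395)/(2·(0.4441+0.1395)) = 0.2478/1.167 = 0.2123 m.
Re = ρVD_h/μ = 0.6147·16.93·0.2123/1.29e-05 = 1.713e+05.
ε/D_h = 0.00017/0.2123 = 0.000801; Haaland gives 1/√f = -1.8 log₁₀[8.55e-05+4.03e-05] = 7.02, so f = 0.02029.
ΔP = f(L/D_h)(ρV²/2) = 0.02029·6.554/0.2123·88.09 = 55.18 Pa.
ΔP = 0.05518 kPa.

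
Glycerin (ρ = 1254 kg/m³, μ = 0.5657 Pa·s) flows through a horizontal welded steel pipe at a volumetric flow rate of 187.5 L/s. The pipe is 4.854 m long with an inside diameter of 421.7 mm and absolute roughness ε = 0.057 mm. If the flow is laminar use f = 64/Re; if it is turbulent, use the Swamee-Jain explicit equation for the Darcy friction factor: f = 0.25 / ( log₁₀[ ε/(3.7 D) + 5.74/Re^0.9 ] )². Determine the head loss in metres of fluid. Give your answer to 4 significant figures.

Q = 187.5 L/s = 187.5/1000 = 0.1875 m³/s.
Cross-sectional area A = πD²/4 = π(0.4217)²/4 = 0.1397 m²; mean velocity V = Q/A = 0.1875/0.1397 = 1.342 m/s.
Reynolds number Re = ρVD/μ = 1254 · 1.342 · 0.4217 / 0.566 = 1255.
Re < 2300 → laminar flow, so f = 64/Re = 64/1255 = 0.051 (the turbulent correlation is not needed).
Darcy-Weisbach: ΔP = f(L/D)(ρV²/2) = 0.051·(4.854/0.4217)·(1254·1.342²/2) = 0.051·11.51·1130 = 663.3 Pa.
Head loss h_f = ΔP/(ρg) = 663.3/(1254·9.81) = 0.05392 m.

h_f ≈ 0.05392 m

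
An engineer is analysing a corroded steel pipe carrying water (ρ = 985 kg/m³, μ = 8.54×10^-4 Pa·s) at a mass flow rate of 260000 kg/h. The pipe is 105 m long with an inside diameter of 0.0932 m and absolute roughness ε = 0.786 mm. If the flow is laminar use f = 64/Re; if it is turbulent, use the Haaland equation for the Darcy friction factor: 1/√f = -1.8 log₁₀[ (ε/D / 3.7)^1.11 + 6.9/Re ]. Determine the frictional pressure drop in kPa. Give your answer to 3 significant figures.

ΔP ≈ 2300 kPa

ṁ = 260000 kg/h = 260000/3600 = 72.22 kg/s.
A = πD²/4 = π(0.0932)²/4 = 0.006822 m²; mean velocity V = ṁ/(ρA) = 72.22/(985 · 0.006822) = 10.75 m/s.
Reynolds number Re = ρVD/μ = 985 · 10.75 · 0.0932 / 0.000854 = 1.155e+06.
Re > 4000 → turbulent. Relative roughness ε/D = 0.000786/0.0932 = 0.00843. Haaland: 1/√f = -1.8 log₁₀[(0.00843/3.7)^1.11 + 6.9/1.155e+06] = -1.8 log₁₀[0.00117 + 5.97e-06] = 5.275, so f = 0.03594.
Darcy-Weisbach: ΔP = f(L/D)(ρV²/2) = 0.03594·(105/0.0932)·(985·10.75²/2) = 0.03594·1127·5.689e+04 = 2.303e+06 Pa.
ΔP = 2.303e+06 Pa = 2300 kPa.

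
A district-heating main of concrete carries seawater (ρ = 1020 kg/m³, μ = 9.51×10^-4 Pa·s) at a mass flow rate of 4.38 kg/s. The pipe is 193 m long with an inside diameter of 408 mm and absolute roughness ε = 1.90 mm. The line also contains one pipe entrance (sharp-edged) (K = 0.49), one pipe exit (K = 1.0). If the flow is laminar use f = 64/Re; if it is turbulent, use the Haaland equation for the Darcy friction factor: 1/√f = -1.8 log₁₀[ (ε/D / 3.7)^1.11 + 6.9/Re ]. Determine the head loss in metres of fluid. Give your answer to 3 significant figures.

A = πD²/4 = π(0.408)²/4 = 0.1307 m²; mean velocity V = ṁ/(ρA) = 4.38/(1020 · 0.1307) = 0.03284 m/s.
Reynolds number Re = ρVD/μ = 1020 · 0.03284 · 0.408 / 0.000951 = 1.437e+04.
Re > 4000 → turbulent. Relative roughness ε/D = 0.0019/0.408 = 0.00466. Haaland: 1/√f = -1.8 log₁₀[(0.00466/3.7)^1.11 + 6.9/1.437e+04] = -1.8 log₁₀[0.000604 + 0.00048] = 5.337, so f = 0.03511.
Total minor-loss coefficient ΣK = 1·0.49 + 1·1 = 1.49.
ΔP = [f·L/D + ΣK]·(ρV²/2) = [0.03511·193/0.408 + 1.49]·(1020·0.03284²/2) = [16.61 + 1.49]·0.5502 = 9.957 Pa.
Head loss h_f = ΔP/(ρg) = 9.957/(1020·9.81) = 9.95×10^-4 m.

h_f ≈ 9.95×10^-4 m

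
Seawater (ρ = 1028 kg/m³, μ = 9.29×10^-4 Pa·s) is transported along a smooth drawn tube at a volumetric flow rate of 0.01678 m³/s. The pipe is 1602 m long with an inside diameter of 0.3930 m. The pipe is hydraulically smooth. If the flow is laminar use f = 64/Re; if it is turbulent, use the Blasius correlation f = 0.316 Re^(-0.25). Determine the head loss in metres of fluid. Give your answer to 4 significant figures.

h_f ≈ 0.08022 m

Cross-sectional area A = πD²/4 = π(0.393)²/4 = 0.1213 m²; mean velocity V = Q/A = 0.01678/0.1213 = 0.1383 m/s.
Reynolds number Re = ρVD/μ = 1028 · 0.1383 · 0.393 / 0.000929 = 6.016e+04.
Re > 4000 → turbulent. Smooth-pipe (Blasius): f = 0.316 Re^(-0.25) = 0.316/(6.016e+04)^0.25 = 0.02018.
Darcy-Weisbach: ΔP = f(L/D)(ρV²/2) = 0.02018·(1602/0.393)·(1028·0.1383²/2) = 0.02018·4076·9.836 = 809 Pa.
Head loss h_f = ΔP/(ρg) = 809/(1028·9.81) = 0.08022 m.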